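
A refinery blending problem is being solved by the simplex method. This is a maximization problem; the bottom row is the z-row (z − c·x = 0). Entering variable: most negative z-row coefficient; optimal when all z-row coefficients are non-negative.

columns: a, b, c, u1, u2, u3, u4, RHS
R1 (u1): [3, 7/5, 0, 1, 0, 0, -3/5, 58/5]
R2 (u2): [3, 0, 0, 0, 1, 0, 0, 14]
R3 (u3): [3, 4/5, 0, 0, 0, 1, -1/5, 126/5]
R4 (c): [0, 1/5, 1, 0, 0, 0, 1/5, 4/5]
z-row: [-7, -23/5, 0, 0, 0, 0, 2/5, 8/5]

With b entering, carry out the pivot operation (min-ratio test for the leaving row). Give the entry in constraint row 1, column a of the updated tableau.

3

Ratio test on column b — row 1: (58/5)/(7/5) = 58/7; row 2: entry 0 ≤ 0; row 3: (126/5)/(4/5) = 63/2; row 4: (4/5)/(1/5) = 4. Minimum is 4 at row 4 (c leaves); pivot element 1/5.
Divide row 4 by 1/5; eliminate column b from the other rows.
Row 1 update in column a: 3 − (7/5)·0 = 3.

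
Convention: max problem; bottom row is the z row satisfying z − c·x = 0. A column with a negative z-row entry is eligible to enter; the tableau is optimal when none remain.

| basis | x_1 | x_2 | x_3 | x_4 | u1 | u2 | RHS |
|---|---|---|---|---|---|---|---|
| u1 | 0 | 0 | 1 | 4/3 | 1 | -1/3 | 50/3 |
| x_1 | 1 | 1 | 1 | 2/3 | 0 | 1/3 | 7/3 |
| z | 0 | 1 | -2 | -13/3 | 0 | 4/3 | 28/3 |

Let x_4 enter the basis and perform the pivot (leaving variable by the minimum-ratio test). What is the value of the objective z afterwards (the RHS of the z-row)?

49/2

Ratio test on column x_4 — row 1: (50/3)/(4/3) = 25/2; row 2: (7/3)/(2/3) = 7/2. Minimum is 7/2 at row 2 (x_1 leaves); pivot element 2/3.
Pivot on row 2; the z-row RHS becomes 28/3 − (-13/3)·(7/2) = 49/2.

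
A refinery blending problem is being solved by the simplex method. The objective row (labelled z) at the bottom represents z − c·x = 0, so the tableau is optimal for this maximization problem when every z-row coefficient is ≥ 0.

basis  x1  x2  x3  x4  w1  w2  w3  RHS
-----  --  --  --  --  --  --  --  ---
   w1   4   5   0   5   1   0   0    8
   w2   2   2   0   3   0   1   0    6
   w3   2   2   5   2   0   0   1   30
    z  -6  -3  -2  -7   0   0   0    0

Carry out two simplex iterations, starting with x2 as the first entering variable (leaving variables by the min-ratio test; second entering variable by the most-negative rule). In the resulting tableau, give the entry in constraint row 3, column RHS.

134/5

Ratio test on column x2 — row 1: 8/5 = 8/5; row 2: 6/2 = 3; row 3: 30/2 = 15. Minimum is 8/5 at row 1 (w1 leaves); pivot element 5.
Divide row 1 by 5; eliminate column x2 from the other rows.
Second iteration: most negative z-row entry is -4 in column x4, so x4 enters.
Ratio test on column x4 — row 1: (8/5)/1 = 8/5; row 2: (14/5)/1 = 14/5; row 3: entry 0 ≤ 0. Minimum is 8/5 at row 1 (x2 leaves); pivot element 1.
Divide row 1 by 1; eliminate column x4 from the other rows.
After both pivots, the entry at constraint row 3, column RHS is 134/5.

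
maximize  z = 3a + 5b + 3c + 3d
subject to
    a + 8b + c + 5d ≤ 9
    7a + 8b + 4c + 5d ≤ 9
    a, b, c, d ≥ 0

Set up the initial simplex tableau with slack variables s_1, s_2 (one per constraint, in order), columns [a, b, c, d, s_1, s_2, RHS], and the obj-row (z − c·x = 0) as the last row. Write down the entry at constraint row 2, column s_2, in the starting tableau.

Slack s_2 belongs to constraint 2; its column is the unit vector e_2, so the entry in row 2 is 1.

1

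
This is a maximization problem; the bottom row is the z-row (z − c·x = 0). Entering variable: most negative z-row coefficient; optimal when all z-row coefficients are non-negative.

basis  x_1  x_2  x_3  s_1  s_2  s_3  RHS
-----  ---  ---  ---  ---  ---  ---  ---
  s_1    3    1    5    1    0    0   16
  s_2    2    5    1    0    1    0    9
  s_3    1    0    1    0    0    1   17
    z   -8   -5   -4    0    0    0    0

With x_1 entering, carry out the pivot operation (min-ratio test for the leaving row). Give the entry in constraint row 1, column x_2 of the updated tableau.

Ratio test on column x_1 — row 1: 16/3 = 16/3; row 2: 9/2 = 9/2; row 3: 17/1 = 17. Minimum is 9/2 at row 2 (s_2 leaves); pivot element 2.
Divide row 2 by 2; eliminate column x_1 from the other rows.
Row 1 update in column x_2: 1 − 3·(5/2) = -13/2.

-13/2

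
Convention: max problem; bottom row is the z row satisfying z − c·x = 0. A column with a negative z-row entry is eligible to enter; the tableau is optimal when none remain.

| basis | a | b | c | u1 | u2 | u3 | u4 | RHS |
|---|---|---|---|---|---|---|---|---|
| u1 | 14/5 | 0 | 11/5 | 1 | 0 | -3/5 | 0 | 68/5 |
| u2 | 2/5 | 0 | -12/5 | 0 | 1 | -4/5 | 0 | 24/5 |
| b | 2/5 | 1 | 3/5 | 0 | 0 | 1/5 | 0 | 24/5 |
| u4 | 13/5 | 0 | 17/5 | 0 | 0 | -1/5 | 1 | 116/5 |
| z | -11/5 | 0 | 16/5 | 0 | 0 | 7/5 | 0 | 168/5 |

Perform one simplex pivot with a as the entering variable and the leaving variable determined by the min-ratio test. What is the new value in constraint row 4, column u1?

Ratio test on column a — row 1: (68/5)/(14/5) = 34/7; row 2: (24/5)/(2/5) = 12; row 3: (24/5)/(2/5) = 12; row 4: (116/5)/(13/5) = 116/13. Minimum is 34/7 at row 1 (u1 leaves); pivot element 14/5.
Divide row 1 by 14/5; eliminate column a from the other rows.
Row 4 update in column u1: 0 − (13/5)·(5/14) = -13/14.

-13/14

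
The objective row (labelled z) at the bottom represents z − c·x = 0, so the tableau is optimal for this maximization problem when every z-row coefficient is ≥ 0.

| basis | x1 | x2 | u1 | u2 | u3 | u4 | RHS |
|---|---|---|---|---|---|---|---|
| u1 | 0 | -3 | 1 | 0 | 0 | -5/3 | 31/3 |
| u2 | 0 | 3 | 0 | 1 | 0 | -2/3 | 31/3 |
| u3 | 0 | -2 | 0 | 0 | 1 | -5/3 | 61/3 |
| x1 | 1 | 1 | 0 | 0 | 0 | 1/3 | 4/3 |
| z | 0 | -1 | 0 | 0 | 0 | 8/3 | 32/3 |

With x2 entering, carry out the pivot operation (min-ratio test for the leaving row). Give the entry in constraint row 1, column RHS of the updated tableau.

43/3

Ratio test on column x2 — row 1: entry -3 ≤ 0; row 2: (31/3)/3 = 31/9; row 3: entry -2 ≤ 0; row 4: (4/3)/1 = 4/3. Minimum is 4/3 at row 4 (x1 leaves); pivot element 1.
Divide row 4 by 1; eliminate column x2 from the other rows.
Row 1 update in column RHS: 31/3 − (-3)·(4/3) = 43/3.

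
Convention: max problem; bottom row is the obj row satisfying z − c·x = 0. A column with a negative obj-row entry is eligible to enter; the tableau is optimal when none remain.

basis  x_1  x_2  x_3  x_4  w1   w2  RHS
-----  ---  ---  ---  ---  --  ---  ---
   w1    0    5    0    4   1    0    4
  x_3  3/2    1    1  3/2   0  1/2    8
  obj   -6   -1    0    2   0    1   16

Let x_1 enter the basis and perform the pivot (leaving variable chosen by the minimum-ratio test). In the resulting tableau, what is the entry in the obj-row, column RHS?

48

Ratio test on column x_1 — row 1: entry 0 ≤ 0; row 2: 8/(3/2) = 16/3. Minimum is 16/3 at row 2 (x_3 leaves); pivot element 3/2.
Divide row 2 by 3/2; eliminate column x_1 from the other rows.
obj-row update in column RHS: 16 − (-6)·(16/3) = 48.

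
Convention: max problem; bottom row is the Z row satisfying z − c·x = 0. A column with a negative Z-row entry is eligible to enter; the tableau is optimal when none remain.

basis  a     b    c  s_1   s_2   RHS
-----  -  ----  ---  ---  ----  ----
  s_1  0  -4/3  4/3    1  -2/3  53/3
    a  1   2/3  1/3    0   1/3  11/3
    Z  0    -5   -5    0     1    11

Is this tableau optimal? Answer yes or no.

no

The Z-row has a negative entry -5 in column b, so it is not optimal.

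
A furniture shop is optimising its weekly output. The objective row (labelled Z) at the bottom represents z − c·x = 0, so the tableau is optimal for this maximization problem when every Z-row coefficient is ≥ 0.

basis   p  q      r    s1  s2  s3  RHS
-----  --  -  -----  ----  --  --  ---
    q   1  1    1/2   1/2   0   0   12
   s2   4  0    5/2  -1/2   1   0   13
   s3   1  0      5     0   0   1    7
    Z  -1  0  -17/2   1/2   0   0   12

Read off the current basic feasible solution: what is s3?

7

s3 is basic (row 3); its value is the RHS of that row, 7.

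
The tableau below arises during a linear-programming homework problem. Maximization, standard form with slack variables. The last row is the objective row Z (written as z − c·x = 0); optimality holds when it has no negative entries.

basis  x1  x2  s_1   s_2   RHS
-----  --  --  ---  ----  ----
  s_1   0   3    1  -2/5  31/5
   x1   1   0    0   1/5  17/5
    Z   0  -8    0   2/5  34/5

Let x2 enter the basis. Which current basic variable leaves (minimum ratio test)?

s_1

Column x2 entries and ratios — s_1: (31/5)/3 = 31/15; x1: 0 ≤ 0, skip.
Smallest ratio is 31/15 in the row of s_1, so s_1 leaves.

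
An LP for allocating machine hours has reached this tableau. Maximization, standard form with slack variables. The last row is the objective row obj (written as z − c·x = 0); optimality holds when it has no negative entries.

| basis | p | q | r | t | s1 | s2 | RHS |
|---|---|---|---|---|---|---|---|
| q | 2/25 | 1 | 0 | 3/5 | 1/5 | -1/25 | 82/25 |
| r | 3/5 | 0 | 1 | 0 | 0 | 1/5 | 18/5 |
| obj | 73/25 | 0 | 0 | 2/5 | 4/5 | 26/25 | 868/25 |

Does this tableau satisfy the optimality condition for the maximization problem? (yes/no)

yes

Every obj-row coefficient is ≥ 0, so the tableau is optimal.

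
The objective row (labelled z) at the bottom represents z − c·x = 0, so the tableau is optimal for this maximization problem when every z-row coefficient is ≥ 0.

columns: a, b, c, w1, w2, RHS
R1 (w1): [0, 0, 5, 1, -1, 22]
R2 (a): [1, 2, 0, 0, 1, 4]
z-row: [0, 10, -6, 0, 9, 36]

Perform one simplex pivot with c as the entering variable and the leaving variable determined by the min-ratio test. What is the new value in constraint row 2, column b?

2

Ratio test on column c — row 1: 22/5 = 22/5; row 2: entry 0 ≤ 0. Minimum is 22/5 at row 1 (w1 leaves); pivot element 5.
Divide row 1 by 5; eliminate column c from the other rows.
Row 2 update in column b: 2 − 0·0 = 2.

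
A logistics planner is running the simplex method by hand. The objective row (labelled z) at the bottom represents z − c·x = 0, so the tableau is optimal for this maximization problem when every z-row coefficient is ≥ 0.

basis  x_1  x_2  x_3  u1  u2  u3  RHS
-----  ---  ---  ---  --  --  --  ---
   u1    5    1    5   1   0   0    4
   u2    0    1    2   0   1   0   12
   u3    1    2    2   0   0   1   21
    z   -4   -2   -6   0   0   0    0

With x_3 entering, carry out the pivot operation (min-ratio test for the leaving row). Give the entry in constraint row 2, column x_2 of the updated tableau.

Ratio test on column x_3 — row 1: 4/5 = 4/5; row 2: 12/2 = 6; row 3: 21/2 = 21/2. Minimum is 4/5 at row 1 (u1 leaves); pivot element 5.
Divide row 1 by 5; eliminate column x_3 from the other rows.
Row 2 update in column x_2: 1 − 2·(1/5) = 3/5.

3/5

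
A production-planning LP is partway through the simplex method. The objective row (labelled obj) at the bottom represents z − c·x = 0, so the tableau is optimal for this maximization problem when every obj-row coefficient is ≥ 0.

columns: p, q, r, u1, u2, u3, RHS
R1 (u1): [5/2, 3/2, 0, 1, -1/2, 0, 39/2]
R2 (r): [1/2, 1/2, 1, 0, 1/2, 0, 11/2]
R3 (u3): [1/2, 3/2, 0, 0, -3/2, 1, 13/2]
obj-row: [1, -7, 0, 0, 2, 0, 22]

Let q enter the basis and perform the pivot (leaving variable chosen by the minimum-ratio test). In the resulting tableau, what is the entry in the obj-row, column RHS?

Ratio test on column q — row 1: (39/2)/(3/2) = 13; row 2: (11/2)/(1/2) = 11; row 3: (13/2)/(3/2) = 13/3. Minimum is 13/3 at row 3 (u3 leaves); pivot element 3/2.
Divide row 3 by 3/2; eliminate column q from the other rows.
obj-row update in column RHS: 22 − (-7)·(13/3) = 157/3.

157/3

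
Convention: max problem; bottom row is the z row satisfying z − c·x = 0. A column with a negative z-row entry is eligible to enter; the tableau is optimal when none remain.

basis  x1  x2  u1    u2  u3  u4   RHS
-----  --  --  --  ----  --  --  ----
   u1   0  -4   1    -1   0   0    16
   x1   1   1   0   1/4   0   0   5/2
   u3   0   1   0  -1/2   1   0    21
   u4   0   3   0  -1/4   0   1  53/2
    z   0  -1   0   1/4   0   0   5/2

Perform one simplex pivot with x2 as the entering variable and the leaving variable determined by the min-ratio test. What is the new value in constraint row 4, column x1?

Ratio test on column x2 — row 1: entry -4 ≤ 0; row 2: (5/2)/1 = 5/2; row 3: 21/1 = 21; row 4: (53/2)/3 = 53/6. Minimum is 5/2 at row 2 (x1 leaves); pivot element 1.
Divide row 2 by 1; eliminate column x2 from the other rows.
Row 4 update in column x1: 0 − 3·1 = -3.

-3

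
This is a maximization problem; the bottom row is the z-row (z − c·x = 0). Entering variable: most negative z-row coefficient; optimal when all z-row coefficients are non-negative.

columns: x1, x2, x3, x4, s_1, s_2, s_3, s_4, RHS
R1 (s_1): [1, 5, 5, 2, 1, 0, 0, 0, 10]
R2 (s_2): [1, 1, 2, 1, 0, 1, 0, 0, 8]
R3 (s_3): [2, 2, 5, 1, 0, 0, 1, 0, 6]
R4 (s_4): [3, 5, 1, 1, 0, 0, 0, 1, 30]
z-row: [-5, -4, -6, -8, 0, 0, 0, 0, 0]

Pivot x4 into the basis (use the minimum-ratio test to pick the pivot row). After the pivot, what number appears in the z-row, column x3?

Ratio test on column x4 — row 1: 10/2 = 5; row 2: 8/1 = 8; row 3: 6/1 = 6; row 4: 30/1 = 30. Minimum is 5 at row 1 (s_1 leaves); pivot element 2.
Divide row 1 by 2; eliminate column x4 from the other rows.
z-row update in column x3: -6 − (-8)·(5/2) = 14.

14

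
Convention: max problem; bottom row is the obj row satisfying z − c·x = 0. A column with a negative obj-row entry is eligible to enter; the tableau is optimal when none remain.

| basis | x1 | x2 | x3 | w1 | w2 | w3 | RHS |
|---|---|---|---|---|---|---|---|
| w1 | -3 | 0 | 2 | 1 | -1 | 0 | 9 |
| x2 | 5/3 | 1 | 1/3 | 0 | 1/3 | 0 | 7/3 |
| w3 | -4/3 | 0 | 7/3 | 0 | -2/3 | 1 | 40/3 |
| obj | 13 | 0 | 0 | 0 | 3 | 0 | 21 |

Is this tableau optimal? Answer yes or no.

yes

Every obj-row coefficient is ≥ 0, so the tableau is optimal.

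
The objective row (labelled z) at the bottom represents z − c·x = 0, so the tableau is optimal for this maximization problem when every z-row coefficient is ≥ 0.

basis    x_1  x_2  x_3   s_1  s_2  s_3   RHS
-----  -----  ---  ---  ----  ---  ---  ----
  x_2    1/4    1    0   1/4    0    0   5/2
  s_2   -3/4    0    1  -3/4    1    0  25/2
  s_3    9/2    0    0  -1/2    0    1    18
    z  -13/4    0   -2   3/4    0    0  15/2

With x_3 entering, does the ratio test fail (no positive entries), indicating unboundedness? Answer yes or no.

Column x_3 has positive entries in row(s) 2, so the ratio test bounds it — not unbounded.

no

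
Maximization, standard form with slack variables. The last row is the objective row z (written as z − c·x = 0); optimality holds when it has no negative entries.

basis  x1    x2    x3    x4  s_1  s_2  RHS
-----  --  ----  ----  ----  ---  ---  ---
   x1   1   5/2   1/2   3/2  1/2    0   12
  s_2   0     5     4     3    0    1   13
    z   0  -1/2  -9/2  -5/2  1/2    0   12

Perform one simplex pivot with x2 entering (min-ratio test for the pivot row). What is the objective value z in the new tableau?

Ratio test on column x2 — row 1: 12/(5/2) = 24/5; row 2: 13/5 = 13/5. Minimum is 13/5 at row 2 (s_2 leaves); pivot element 5.
Pivot on row 2; the z-row RHS becomes 12 − (-1/2)·(13/5) = 133/10.

133/10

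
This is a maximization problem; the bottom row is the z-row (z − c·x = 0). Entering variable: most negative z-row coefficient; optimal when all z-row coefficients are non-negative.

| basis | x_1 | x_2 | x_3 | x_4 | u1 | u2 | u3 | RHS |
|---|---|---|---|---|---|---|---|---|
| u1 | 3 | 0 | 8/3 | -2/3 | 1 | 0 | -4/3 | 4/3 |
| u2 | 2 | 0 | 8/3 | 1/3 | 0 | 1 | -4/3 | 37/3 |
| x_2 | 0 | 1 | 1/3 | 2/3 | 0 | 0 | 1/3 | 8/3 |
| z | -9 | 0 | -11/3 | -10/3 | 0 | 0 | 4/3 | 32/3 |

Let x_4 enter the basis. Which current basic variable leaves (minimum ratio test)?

x_2

Column x_4 entries and ratios — u1: -2/3 ≤ 0, skip; u2: (37/3)/(1/3) = 37; x_2: (8/3)/(2/3) = 4.
Smallest ratio is 4 in the row of x_2, so x_2 leaves.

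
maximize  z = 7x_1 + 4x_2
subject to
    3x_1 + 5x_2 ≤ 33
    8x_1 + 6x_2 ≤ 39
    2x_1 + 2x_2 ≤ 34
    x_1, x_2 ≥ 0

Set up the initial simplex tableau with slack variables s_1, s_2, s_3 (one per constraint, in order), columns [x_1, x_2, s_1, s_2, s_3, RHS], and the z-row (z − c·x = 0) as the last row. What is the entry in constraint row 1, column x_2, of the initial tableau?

Constraint 1 has coefficient 5 on x_2.

5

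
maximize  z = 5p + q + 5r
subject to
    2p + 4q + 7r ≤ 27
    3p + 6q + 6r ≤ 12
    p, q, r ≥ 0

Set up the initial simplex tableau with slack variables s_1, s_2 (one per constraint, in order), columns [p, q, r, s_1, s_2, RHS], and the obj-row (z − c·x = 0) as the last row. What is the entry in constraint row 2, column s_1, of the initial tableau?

0

Slack s_1 belongs to constraint 1; its column is the unit vector e_1, so the entry in row 2 is 0.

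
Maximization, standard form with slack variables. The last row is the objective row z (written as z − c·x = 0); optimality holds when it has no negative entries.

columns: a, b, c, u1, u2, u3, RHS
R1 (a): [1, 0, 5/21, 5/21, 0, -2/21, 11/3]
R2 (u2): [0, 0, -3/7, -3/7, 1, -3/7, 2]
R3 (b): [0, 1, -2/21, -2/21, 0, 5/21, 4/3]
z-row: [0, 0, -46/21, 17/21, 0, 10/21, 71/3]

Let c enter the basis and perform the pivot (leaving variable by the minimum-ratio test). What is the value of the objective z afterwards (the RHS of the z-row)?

Ratio test on column c — row 1: (11/3)/(5/21) = 77/5; row 2: entry -3/7 ≤ 0; row 3: entry -2/21 ≤ 0. Minimum is 77/5 at row 1 (a leaves); pivot element 5/21.
Pivot on row 1; the z-row RHS becomes 71/3 − (-46/21)·(77/5) = 287/5.

287/5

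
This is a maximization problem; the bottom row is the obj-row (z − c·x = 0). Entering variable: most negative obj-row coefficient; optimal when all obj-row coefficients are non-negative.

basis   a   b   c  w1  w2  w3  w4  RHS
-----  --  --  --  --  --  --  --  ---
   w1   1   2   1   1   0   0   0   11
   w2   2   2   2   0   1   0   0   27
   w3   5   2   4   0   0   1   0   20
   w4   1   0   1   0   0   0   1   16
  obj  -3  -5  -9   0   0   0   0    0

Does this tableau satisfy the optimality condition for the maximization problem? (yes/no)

no

The obj-row has a negative entry -9 in column c, so it is not optimal.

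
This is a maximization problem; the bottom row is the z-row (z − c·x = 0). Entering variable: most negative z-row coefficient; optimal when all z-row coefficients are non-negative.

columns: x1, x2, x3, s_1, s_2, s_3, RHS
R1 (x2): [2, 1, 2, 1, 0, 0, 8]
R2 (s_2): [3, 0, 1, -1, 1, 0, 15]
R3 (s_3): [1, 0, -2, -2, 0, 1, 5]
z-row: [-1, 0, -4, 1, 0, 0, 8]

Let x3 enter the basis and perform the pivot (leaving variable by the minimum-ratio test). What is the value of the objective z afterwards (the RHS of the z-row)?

Ratio test on column x3 — row 1: 8/2 = 4; row 2: 15/1 = 15; row 3: entry -2 ≤ 0. Minimum is 4 at row 1 (x2 leaves); pivot element 2.
Pivot on row 1; the z-row RHS becomes 8 − (-4)·4 = 24.

24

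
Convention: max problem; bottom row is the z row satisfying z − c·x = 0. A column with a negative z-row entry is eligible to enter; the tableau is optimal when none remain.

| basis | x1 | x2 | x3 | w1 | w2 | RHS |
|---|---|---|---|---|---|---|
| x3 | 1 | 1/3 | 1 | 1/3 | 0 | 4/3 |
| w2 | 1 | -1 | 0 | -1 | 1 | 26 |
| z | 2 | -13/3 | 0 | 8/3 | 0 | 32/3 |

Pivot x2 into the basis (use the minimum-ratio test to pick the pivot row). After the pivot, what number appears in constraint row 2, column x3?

Ratio test on column x2 — row 1: (4/3)/(1/3) = 4; row 2: entry -1 ≤ 0. Minimum is 4 at row 1 (x3 leaves); pivot element 1/3.
Divide row 1 by 1/3; eliminate column x2 from the other rows.
Row 2 update in column x3: 0 − (-1)·3 = 3.

3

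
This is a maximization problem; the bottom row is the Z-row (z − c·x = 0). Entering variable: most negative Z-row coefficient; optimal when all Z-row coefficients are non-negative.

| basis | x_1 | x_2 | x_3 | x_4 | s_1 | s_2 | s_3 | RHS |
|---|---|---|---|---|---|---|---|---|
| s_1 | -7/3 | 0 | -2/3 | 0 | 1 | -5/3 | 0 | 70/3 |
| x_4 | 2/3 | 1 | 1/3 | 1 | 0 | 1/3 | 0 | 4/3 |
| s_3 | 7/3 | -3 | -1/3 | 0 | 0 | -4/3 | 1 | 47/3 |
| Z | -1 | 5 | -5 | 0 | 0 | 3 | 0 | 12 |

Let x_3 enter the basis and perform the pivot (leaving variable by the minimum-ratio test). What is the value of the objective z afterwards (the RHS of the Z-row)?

Ratio test on column x_3 — row 1: entry -2/3 ≤ 0; row 2: (4/3)/(1/3) = 4; row 3: entry -1/3 ≤ 0. Minimum is 4 at row 2 (x_4 leaves); pivot element 1/3.
Pivot on row 2; the Z-row RHS becomes 12 − (-5)·4 = 32.

32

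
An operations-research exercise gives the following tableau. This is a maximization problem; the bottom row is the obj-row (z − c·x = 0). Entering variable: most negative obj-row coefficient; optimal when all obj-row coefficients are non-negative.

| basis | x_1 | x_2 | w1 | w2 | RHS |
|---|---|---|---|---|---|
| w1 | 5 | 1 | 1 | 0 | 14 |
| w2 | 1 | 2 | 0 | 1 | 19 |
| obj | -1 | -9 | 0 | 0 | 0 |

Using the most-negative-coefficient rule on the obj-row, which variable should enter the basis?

Negative obj-row entries: x_1: -1, x_2: -9.
The most negative is -9 in column x_2, so x_2 enters.

x_2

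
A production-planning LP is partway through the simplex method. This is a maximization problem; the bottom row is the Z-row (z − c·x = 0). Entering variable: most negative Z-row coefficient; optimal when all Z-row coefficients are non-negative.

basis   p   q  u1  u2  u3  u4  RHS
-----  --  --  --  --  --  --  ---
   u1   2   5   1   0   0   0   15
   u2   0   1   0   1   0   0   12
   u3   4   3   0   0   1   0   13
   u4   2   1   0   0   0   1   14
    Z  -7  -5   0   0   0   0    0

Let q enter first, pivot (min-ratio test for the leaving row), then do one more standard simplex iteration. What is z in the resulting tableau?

155/7

Ratio test on column q — row 1: 15/5 = 3; row 2: 12/1 = 12; row 3: 13/3 = 13/3; row 4: 14/1 = 14. Minimum is 3 at row 1 (u1 leaves); pivot element 5.
Pivot on row 1; the Z-row RHS becomes 0 − (-5)·3 = 15.
Next entering variable (most negative Z-row entry -5): p.
Ratio test on column p — row 1: 3/(2/5) = 15/2; row 2: entry -2/5 ≤ 0; row 3: 4/(14/5) = 10/7; row 4: 11/(8/5) = 55/8. Minimum is 10/7 at row 3 (u3 leaves); pivot element 14/5.
After the second pivot the Z-row RHS is 15 − (-5)·(10/7) = 155/7.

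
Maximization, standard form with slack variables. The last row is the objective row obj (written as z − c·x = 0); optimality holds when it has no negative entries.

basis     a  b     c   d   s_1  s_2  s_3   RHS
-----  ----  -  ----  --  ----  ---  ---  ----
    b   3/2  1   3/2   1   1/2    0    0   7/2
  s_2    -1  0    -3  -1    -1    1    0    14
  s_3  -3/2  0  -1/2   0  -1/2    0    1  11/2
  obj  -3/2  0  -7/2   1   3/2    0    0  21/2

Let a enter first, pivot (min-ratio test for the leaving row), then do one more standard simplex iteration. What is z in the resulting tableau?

56/3

Ratio test on column a — row 1: (7/2)/(3/2) = 7/3; row 2: entry -1 ≤ 0; row 3: entry -3/2 ≤ 0. Minimum is 7/3 at row 1 (b leaves); pivot element 3/2.
Pivot on row 1; the obj-row RHS becomes 21/2 − (-3/2)·(7/3) = 14.
Next entering variable (most negative obj-row entry -2): c.
Ratio test on column c — row 1: (7/3)/1 = 7/3; row 2: entry -2 ≤ 0; row 3: 9/1 = 9. Minimum is 7/3 at row 1 (a leaves); pivot element 1.
After the second pivot the obj-row RHS is 14 − (-2)·(7/3) = 56/3.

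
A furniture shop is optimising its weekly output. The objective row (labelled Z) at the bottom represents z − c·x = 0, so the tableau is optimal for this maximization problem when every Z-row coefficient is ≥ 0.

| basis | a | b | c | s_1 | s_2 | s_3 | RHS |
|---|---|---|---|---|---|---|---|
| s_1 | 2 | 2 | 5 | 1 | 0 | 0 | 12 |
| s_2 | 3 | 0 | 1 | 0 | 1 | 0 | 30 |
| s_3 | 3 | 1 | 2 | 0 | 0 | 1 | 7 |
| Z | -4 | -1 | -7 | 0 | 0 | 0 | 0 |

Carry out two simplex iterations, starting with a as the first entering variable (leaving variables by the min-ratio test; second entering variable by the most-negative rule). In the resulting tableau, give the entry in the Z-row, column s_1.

Ratio test on column a — row 1: 12/2 = 6; row 2: 30/3 = 10; row 3: 7/3 = 7/3. Minimum is 7/3 at row 3 (s_3 leaves); pivot element 3.
Divide row 3 by 3; eliminate column a from the other rows.
Second iteration: most negative Z-row entry is -13/3 in column c, so c enters.
Ratio test on column c — row 1: (22/3)/(11/3) = 2; row 2: entry -1 ≤ 0; row 3: (7/3)/(2/3) = 7/2. Minimum is 2 at row 1 (s_1 leaves); pivot element 11/3.
Divide row 1 by 11/3; eliminate column c from the other rows.
After both pivots, the entry at the Z-row, column s_1 is 13/11.

13/11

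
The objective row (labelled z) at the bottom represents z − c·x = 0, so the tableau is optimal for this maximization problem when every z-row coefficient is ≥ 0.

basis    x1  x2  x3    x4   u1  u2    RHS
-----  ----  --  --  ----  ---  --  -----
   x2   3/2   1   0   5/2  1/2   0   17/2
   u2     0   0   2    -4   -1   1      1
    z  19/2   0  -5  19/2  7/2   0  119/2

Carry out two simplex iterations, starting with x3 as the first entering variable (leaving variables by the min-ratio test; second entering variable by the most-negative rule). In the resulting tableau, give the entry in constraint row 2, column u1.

-1/10

Ratio test on column x3 — row 1: entry 0 ≤ 0; row 2: 1/2 = 1/2. Minimum is 1/2 at row 2 (u2 leaves); pivot element 2.
Divide row 2 by 2; eliminate column x3 from the other rows.
Second iteration: most negative z-row entry is -1/2 in column x4, so x4 enters.
Ratio test on column x4 — row 1: (17/2)/(5/2) = 17/5; row 2: entry -2 ≤ 0. Minimum is 17/5 at row 1 (x2 leaves); pivot element 5/2.
Divide row 1 by 5/2; eliminate column x4 from the other rows.
After both pivots, the entry at constraint row 2, column u1 is -1/10.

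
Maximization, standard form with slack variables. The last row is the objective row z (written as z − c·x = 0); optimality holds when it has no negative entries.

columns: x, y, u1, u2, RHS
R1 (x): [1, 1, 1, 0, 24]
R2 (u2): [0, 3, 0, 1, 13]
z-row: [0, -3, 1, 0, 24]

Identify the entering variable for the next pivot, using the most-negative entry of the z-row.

y

Negative z-row entries: y: -3.
The most negative is -3 in column y, so y enters.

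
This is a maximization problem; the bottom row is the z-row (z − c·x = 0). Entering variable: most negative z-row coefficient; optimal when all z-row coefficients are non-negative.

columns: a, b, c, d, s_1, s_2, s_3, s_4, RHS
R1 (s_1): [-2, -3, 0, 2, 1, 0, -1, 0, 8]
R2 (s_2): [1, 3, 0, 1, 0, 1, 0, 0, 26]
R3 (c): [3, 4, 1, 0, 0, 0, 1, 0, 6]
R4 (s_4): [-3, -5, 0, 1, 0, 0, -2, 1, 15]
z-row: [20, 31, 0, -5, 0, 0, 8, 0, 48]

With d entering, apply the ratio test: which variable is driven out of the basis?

Column d entries and ratios — s_1: 8/2 = 4; s_2: 26/1 = 26; c: 0 ≤ 0, skip; s_4: 15/1 = 15.
Smallest ratio is 4 in the row of s_1, so s_1 leaves.

s_1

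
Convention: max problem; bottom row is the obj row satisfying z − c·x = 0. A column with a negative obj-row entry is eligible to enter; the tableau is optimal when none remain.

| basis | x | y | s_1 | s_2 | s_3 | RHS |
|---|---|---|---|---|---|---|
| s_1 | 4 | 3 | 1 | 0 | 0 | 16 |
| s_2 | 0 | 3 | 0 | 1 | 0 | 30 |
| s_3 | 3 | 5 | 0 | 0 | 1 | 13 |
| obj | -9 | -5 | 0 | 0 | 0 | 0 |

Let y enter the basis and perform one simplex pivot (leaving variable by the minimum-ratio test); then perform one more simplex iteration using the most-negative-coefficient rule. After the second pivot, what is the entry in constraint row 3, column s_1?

Ratio test on column y — row 1: 16/3 = 16/3; row 2: 30/3 = 10; row 3: 13/5 = 13/5. Minimum is 13/5 at row 3 (s_3 leaves); pivot element 5.
Divide row 3 by 5; eliminate column y from the other rows.
Second iteration: most negative obj-row entry is -6 in column x, so x enters.
Ratio test on column x — row 1: (41/5)/(11/5) = 41/11; row 2: entry -9/5 ≤ 0; row 3: (13/5)/(3/5) = 13/3. Minimum is 41/11 at row 1 (s_1 leaves); pivot element 11/5.
Divide row 1 by 11/5; eliminate column x from the other rows.
After both pivots, the entry at constraint row 3, column s_1 is -3/11.

-3/11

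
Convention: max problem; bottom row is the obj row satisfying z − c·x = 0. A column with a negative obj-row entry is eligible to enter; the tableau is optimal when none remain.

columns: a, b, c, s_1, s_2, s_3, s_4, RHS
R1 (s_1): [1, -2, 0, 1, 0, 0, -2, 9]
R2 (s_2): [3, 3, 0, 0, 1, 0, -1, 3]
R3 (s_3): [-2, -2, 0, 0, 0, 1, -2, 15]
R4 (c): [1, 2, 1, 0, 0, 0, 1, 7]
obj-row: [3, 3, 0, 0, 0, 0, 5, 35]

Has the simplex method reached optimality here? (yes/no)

Every obj-row coefficient is ≥ 0, so the tableau is optimal.

yes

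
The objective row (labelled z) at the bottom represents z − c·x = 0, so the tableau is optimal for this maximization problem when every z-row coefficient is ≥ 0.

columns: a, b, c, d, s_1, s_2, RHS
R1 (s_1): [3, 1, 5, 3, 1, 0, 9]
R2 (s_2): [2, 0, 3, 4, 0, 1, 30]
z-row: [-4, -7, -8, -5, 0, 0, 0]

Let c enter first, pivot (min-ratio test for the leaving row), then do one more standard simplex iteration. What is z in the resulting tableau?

63

Ratio test on column c — row 1: 9/5 = 9/5; row 2: 30/3 = 10. Minimum is 9/5 at row 1 (s_1 leaves); pivot element 5.
Pivot on row 1; the z-row RHS becomes 0 − (-8)·(9/5) = 72/5.
Next entering variable (most negative z-row entry -27/5): b.
Ratio test on column b — row 1: (9/5)/(1/5) = 9; row 2: entry -3/5 ≤ 0. Minimum is 9 at row 1 (c leaves); pivot element 1/5.
After the second pivot the z-row RHS is 72/5 − (-27/5)·9 = 63.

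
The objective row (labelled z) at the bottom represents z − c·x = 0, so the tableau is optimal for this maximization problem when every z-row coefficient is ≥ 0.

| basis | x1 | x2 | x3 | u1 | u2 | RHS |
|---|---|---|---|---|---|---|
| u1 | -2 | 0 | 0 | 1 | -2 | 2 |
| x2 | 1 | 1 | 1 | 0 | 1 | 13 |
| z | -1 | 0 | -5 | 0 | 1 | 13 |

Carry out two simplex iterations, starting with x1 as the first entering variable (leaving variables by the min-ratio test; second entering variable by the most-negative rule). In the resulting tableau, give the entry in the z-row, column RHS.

Ratio test on column x1 — row 1: entry -2 ≤ 0; row 2: 13/1 = 13. Minimum is 13 at row 2 (x2 leaves); pivot element 1.
Divide row 2 by 1; eliminate column x1 from the other rows.
Second iteration: most negative z-row entry is -4 in column x3, so x3 enters.
Ratio test on column x3 — row 1: 28/2 = 14; row 2: 13/1 = 13. Minimum is 13 at row 2 (x1 leaves); pivot element 1.
Divide row 2 by 1; eliminate column x3 from the other rows.
After both pivots, the entry at the z-row, column RHS is 78.

78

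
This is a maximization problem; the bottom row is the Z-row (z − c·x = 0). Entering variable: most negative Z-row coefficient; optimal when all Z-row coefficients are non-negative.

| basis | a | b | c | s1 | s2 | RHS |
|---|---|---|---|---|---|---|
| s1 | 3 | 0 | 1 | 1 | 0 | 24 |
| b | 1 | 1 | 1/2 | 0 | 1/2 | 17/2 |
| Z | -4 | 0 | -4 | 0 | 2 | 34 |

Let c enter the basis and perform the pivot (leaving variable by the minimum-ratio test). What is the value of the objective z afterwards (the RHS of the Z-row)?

Ratio test on column c — row 1: 24/1 = 24; row 2: (17/2)/(1/2) = 17. Minimum is 17 at row 2 (b leaves); pivot element 1/2.
Pivot on row 2; the Z-row RHS becomes 34 − (-4)·17 = 102.

102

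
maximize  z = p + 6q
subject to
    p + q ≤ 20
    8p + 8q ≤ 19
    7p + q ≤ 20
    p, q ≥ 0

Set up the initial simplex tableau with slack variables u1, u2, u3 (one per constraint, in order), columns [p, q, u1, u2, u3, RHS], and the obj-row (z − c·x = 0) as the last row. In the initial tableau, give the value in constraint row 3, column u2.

Slack u2 belongs to constraint 2; its column is the unit vector e_2, so the entry in row 3 is 0.

0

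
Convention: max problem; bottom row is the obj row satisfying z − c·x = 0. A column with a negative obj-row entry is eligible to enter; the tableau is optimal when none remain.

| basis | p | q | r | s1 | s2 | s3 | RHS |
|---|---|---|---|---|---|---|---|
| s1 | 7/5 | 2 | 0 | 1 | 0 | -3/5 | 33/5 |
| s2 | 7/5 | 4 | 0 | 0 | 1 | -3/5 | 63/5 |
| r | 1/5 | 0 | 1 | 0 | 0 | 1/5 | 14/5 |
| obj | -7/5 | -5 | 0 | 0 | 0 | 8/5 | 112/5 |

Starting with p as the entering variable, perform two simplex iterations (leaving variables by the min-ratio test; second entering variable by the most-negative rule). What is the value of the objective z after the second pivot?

38

Ratio test on column p — row 1: (33/5)/(7/5) = 33/7; row 2: (63/5)/(7/5) = 9; row 3: (14/5)/(1/5) = 14. Minimum is 33/7 at row 1 (s1 leaves); pivot element 7/5.
Pivot on row 1; the obj-row RHS becomes 112/5 − (-7/5)·(33/7) = 29.
Next entering variable (most negative obj-row entry -3): q.
Ratio test on column q — row 1: (33/7)/(10/7) = 33/10; row 2: 6/2 = 3; row 3: entry -2/7 ≤ 0. Minimum is 3 at row 2 (s2 leaves); pivot element 2.
After the second pivot the obj-row RHS is 29 − (-3)·3 = 38.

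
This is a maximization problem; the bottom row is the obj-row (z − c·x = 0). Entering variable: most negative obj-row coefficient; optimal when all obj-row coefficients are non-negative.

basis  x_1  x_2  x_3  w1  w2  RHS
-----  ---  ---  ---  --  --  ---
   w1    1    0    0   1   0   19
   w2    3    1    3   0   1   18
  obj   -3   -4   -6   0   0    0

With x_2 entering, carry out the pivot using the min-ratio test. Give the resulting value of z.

72

Ratio test on column x_2 — row 1: entry 0 ≤ 0; row 2: 18/1 = 18. Minimum is 18 at row 2 (w2 leaves); pivot element 1.
Pivot on row 2; the obj-row RHS becomes 0 − (-4)·18 = 72.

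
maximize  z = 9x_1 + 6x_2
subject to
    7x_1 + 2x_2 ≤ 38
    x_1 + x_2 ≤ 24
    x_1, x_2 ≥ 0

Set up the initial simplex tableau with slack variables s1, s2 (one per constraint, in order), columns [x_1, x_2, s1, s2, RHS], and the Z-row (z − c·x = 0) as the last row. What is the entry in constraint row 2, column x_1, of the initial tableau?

1

Constraint 2 has coefficient 1 on x_1.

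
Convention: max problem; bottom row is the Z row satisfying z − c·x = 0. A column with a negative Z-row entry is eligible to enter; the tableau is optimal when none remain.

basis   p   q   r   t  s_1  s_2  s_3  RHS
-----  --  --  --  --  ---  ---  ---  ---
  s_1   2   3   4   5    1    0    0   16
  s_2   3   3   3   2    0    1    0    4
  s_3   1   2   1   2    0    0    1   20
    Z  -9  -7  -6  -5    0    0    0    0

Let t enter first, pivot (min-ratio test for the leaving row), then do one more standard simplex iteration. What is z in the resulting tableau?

12

Ratio test on column t — row 1: 16/5 = 16/5; row 2: 4/2 = 2; row 3: 20/2 = 10. Minimum is 2 at row 2 (s_2 leaves); pivot element 2.
Pivot on row 2; the Z-row RHS becomes 0 − (-5)·2 = 10.
Next entering variable (most negative Z-row entry -3/2): p.
Ratio test on column p — row 1: entry -11/2 ≤ 0; row 2: 2/(3/2) = 4/3; row 3: entry -2 ≤ 0. Minimum is 4/3 at row 2 (t leaves); pivot element 3/2.
After the second pivot the Z-row RHS is 10 − (-3/2)·(4/3) = 12.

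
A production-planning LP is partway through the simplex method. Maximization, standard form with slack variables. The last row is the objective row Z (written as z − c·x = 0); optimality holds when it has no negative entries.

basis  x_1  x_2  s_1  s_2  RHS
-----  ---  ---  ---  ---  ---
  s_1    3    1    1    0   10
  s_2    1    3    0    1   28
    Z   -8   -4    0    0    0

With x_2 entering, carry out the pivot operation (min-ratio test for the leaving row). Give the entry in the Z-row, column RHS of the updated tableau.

Ratio test on column x_2 — row 1: 10/1 = 10; row 2: 28/3 = 28/3. Minimum is 28/3 at row 2 (s_2 leaves); pivot element 3.
Divide row 2 by 3; eliminate column x_2 from the other rows.
Z-row update in column RHS: 0 − (-4)·(28/3) = 112/3.

112/3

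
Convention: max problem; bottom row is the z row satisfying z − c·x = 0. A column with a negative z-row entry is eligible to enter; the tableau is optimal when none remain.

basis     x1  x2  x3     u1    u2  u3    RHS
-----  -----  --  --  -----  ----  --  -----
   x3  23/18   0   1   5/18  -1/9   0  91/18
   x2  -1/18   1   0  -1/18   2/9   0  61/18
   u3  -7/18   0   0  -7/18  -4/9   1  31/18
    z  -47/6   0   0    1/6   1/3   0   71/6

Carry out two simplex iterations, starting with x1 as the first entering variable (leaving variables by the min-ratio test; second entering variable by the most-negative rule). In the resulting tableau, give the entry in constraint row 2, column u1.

-1/5

Ratio test on column x1 — row 1: (91/18)/(23/18) = 91/23; row 2: entry -1/18 ≤ 0; row 3: entry -7/18 ≤ 0. Minimum is 91/23 at row 1 (x3 leaves); pivot element 23/18.
Divide row 1 by 23/18; eliminate column x1 from the other rows.
Second iteration: most negative z-row entry is -8/23 in column u2, so u2 enters.
Ratio test on column u2 — row 1: entry -2/23 ≤ 0; row 2: (83/23)/(5/23) = 83/5; row 3: entry -11/23 ≤ 0. Minimum is 83/5 at row 2 (x2 leaves); pivot element 5/23.
Divide row 2 by 5/23; eliminate column u2 from the other rows.
After both pivots, the entry at constraint row 2, column u1 is -1/5.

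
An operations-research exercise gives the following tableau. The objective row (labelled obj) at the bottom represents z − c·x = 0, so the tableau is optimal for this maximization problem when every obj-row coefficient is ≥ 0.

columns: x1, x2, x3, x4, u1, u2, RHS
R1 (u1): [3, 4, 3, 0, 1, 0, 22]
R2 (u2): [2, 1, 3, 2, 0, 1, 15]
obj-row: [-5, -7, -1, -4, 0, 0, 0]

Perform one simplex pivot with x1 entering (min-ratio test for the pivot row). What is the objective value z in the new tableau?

Ratio test on column x1 — row 1: 22/3 = 22/3; row 2: 15/2 = 15/2. Minimum is 22/3 at row 1 (u1 leaves); pivot element 3.
Pivot on row 1; the obj-row RHS becomes 0 − (-5)·(22/3) = 110/3.

110/3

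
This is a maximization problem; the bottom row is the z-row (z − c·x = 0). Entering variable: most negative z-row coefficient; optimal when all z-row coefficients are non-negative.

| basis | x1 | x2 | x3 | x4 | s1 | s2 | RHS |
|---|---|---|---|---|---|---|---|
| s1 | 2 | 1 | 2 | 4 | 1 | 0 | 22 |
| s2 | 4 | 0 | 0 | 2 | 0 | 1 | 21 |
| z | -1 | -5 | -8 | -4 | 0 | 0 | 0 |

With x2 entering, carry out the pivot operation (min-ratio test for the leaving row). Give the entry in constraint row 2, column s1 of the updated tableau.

Ratio test on column x2 — row 1: 22/1 = 22; row 2: entry 0 ≤ 0. Minimum is 22 at row 1 (s1 leaves); pivot element 1.
Divide row 1 by 1; eliminate column x2 from the other rows.
Row 2 update in column s1: 0 − 0·1 = 0.

0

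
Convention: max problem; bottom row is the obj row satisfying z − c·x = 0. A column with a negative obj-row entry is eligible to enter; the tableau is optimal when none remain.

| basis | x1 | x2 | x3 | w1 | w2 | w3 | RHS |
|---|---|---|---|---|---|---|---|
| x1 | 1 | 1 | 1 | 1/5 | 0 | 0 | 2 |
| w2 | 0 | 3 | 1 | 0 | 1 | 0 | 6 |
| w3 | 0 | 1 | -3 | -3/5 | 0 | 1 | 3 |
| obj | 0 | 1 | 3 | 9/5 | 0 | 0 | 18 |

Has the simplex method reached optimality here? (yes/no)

yes

Every obj-row coefficient is ≥ 0, so the tableau is optimal.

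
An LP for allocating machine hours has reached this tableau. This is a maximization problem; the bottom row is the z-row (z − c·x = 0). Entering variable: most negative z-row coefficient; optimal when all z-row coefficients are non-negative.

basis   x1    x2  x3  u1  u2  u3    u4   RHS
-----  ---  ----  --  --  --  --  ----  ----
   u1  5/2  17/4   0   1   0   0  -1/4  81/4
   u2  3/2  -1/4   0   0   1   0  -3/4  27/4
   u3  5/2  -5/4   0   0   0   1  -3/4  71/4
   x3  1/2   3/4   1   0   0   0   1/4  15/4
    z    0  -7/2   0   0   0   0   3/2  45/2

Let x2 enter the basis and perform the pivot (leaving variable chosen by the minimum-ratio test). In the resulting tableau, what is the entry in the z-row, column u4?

22/17

Ratio test on column x2 — row 1: (81/4)/(17/4) = 81/17; row 2: entry -1/4 ≤ 0; row 3: entry -5/4 ≤ 0; row 4: (15/4)/(3/4) = 5. Minimum is 81/17 at row 1 (u1 leaves); pivot element 17/4.
Divide row 1 by 17/4; eliminate column x2 from the other rows.
z-row update in column u4: 3/2 − (-7/2)·(-1/17) = 22/17.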